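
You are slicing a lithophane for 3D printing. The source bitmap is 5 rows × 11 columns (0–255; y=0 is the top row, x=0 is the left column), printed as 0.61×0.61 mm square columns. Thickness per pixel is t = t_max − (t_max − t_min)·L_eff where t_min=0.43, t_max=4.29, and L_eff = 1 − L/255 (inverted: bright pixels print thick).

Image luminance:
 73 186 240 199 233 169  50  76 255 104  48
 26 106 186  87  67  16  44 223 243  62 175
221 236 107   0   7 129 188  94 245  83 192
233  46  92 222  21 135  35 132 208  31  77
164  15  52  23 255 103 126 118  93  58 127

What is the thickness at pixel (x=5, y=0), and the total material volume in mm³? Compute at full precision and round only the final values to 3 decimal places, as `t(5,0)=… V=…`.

t(5,0)=2.988 V=46.741

span = t_max - t_min = 4.29 - 0.43 = 3.860
L(5,0) = 169, L_eff = 1 - 169/255 = 0.337255 (inverted)
t(5,0) = 4.29 - 3.860·0.337255 = 2.988
Σt over all 5·11 pixels = 3203171/25500 ≈ 125.6145490
V = pitch²·Σt = 0.61²·3203171/25500 = 46.741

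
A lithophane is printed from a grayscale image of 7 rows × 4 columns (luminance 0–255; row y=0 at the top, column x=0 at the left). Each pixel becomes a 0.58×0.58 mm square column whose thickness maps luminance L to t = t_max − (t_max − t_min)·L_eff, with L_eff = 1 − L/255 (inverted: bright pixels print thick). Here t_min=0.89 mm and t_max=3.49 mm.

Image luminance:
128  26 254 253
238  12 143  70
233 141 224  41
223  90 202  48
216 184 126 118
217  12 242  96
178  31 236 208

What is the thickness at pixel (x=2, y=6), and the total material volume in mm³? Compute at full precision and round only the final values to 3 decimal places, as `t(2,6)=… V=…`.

t(2,6)=3.296 V=22.755

span = t_max - t_min = 3.49 - 0.89 = 2.600
L(2,6) = 236, L_eff = 1 - 236/255 = 0.074510 (inverted)
t(2,6) = 3.49 - 2.600·0.074510 = 3.296
Σt over all 7·4 pixels = 86243/1275 ≈ 67.6415686
V = pitch²·Σt = 0.58²·86243/1275 = 22.755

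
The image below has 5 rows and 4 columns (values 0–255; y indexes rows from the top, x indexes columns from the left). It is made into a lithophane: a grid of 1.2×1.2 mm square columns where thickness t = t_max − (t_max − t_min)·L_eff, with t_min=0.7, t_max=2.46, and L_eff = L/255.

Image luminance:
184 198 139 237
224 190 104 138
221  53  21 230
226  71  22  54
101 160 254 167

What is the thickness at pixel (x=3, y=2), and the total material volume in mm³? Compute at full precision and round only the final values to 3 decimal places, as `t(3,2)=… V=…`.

span = t_max - t_min = 2.46 - 0.7 = 1.760
L(3,2) = 230, L_eff = 230/255 = 0.901961
t(3,2) = 2.46 - 1.760·0.901961 = 0.873
Σt over all 5·4 pixels = 60638/2125 ≈ 28.5355294
V = pitch²·Σt = 1.2²·60638/2125 = 41.091

t(3,2)=0.873 V=41.091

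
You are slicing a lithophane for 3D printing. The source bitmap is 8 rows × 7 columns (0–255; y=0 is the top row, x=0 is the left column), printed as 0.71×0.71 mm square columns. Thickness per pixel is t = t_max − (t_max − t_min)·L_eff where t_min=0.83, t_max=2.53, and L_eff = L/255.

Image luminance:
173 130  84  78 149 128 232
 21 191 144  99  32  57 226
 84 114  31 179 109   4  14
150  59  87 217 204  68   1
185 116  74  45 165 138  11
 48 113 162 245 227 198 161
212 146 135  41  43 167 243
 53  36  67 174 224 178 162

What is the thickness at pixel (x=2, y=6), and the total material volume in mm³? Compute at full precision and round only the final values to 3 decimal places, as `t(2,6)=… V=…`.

span = t_max - t_min = 2.53 - 0.83 = 1.700
L(2,6) = 135, L_eff = 135/255 = 0.529412
t(2,6) = 2.53 - 1.700·0.529412 = 1.630
Σt over all 8·7 pixels = 96.12
V = pitch²·Σt = 0.71²·96.12 = 48.454

t(2,6)=1.630 V=48.454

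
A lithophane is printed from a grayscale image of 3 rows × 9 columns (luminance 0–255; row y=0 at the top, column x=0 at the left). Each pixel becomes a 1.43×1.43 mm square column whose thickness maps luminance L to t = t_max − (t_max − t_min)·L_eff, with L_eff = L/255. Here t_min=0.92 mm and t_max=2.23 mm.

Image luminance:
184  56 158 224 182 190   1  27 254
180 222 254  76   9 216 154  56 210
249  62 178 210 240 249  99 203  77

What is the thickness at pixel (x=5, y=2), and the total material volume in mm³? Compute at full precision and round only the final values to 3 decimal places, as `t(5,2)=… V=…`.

t(5,2)=0.951 V=78.792

span = t_max - t_min = 2.23 - 0.92 = 1.310
L(5,2) = 249, L_eff = 249/255 = 0.976471
t(5,2) = 2.23 - 1.310·0.976471 = 0.951
Σt over all 3·9 pixels = 196507/5100 ≈ 38.5307843
V = pitch²·Σt = 1.43²·196507/5100 = 78.792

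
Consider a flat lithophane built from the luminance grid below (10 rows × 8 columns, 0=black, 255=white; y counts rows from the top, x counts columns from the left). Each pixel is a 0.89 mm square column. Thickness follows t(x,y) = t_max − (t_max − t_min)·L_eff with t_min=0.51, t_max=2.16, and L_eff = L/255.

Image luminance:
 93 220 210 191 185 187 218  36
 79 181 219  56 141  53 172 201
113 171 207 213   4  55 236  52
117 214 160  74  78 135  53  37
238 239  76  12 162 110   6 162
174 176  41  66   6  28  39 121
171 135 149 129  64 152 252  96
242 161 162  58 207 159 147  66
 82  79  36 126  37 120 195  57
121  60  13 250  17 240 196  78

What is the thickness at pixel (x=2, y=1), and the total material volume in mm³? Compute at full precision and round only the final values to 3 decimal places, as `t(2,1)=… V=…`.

t(2,1)=0.743 V=85.242

span = t_max - t_min = 2.16 - 0.51 = 1.650
L(2,1) = 219, L_eff = 219/255 = 0.858824
t(2,1) = 2.16 - 1.650·0.858824 = 0.743
Σt over all 10·8 pixels = 91473/850 ≈ 107.6152941
V = pitch²·Σt = 0.89²·91473/850 = 85.242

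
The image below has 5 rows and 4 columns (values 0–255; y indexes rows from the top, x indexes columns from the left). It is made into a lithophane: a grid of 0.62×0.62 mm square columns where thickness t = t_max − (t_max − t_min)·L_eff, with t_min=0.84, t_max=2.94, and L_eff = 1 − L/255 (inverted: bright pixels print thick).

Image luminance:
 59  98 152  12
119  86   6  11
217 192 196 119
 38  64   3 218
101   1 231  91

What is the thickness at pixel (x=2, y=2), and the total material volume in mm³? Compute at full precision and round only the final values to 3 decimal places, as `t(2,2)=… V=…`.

t(2,2)=2.454 V=12.834

span = t_max - t_min = 2.94 - 0.84 = 2.100
L(2,2) = 196, L_eff = 1 - 196/255 = 0.231373 (inverted)
t(2,2) = 2.94 - 2.100·0.231373 = 2.454
Σt over all 5·4 pixels = 14189/425 ≈ 33.3858824
V = pitch²·Σt = 0.62²·14189/425 = 12.834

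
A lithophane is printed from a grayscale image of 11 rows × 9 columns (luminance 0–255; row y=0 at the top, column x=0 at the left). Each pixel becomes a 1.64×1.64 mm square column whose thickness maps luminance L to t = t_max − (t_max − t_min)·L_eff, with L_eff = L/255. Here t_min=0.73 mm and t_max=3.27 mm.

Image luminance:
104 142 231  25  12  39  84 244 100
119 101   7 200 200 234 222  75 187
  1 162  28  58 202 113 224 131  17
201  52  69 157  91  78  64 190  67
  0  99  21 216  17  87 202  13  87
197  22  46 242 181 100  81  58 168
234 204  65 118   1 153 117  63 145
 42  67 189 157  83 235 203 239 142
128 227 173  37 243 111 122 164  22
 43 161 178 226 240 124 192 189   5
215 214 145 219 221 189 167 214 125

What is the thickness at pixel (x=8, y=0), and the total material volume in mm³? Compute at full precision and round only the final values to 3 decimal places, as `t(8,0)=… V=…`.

span = t_max - t_min = 3.27 - 0.73 = 2.540
L(8,0) = 100, L_eff = 100/255 = 0.392157
t(8,0) = 3.27 - 2.540·0.392157 = 2.274
Σt over all 11·9 pixels = 1666363/8500 ≈ 196.0427059
V = pitch²·Σt = 1.64²·1666363/8500 = 527.276

t(8,0)=2.274 V=527.276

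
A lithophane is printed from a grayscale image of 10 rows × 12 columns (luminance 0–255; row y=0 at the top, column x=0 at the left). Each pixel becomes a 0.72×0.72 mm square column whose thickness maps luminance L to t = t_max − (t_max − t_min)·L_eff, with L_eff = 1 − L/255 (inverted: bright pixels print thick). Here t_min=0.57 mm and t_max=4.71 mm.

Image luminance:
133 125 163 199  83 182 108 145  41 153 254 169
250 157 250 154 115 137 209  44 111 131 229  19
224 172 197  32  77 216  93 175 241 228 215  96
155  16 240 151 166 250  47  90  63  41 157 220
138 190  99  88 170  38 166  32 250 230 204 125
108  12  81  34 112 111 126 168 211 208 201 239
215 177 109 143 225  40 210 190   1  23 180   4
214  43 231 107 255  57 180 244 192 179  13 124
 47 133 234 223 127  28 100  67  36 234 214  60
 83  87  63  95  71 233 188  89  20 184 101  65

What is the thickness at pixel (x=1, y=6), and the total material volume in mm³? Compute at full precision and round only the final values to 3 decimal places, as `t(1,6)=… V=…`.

span = t_max - t_min = 4.71 - 0.57 = 4.140
L(1,6) = 177, L_eff = 1 - 177/255 = 0.305882 (inverted)
t(1,6) = 4.71 - 4.140·0.305882 = 3.444
Σt over all 10·12 pixels = 718119/2125 ≈ 337.9383529
V = pitch²·Σt = 0.72²·718119/2125 = 175.187

t(1,6)=3.444 V=175.187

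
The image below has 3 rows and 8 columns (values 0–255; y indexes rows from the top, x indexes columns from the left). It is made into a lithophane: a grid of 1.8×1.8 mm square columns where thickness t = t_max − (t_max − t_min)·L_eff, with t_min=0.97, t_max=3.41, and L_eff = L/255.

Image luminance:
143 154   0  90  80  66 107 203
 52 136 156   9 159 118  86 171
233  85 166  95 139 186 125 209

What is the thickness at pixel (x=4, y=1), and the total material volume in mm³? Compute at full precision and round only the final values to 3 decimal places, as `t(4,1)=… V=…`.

span = t_max - t_min = 3.41 - 0.97 = 2.440
L(4,1) = 159, L_eff = 159/255 = 0.623529
t(4,1) = 3.41 - 2.440·0.623529 = 1.889
Σt over all 3·8 pixels = 340682/6375 ≈ 53.4403137
V = pitch²·Σt = 1.8²·340682/6375 = 173.147

t(4,1)=1.889 V=173.147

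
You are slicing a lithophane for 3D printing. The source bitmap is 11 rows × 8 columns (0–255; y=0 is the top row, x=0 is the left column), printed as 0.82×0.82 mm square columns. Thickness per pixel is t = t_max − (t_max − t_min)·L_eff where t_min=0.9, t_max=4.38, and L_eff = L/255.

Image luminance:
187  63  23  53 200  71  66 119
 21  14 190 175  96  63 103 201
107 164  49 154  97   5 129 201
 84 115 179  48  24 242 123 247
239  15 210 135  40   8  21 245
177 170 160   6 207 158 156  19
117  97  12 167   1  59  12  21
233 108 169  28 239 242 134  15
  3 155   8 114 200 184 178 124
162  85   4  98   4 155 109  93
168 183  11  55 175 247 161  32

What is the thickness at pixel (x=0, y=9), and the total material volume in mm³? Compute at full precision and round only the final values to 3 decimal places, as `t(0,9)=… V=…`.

t(0,9)=2.169 V=167.948

span = t_max - t_min = 4.38 - 0.9 = 3.480
L(0,9) = 162, L_eff = 162/255 = 0.635294
t(0,9) = 4.38 - 3.480·0.635294 = 2.169
Σt over all 11·8 pixels = 530771/2125 ≈ 249.7745882
V = pitch²·Σt = 0.82²·530771/2125 = 167.948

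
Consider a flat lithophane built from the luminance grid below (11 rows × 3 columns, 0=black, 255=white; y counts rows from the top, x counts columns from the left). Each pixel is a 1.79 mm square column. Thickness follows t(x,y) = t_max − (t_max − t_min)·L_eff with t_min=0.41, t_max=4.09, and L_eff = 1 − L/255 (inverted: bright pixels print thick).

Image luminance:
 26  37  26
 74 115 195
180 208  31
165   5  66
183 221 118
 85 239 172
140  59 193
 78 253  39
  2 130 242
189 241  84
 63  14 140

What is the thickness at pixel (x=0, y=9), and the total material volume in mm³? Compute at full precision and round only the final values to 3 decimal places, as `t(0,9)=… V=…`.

span = t_max - t_min = 4.09 - 0.41 = 3.680
L(0,9) = 189, L_eff = 1 - 189/255 = 0.258824 (inverted)
t(0,9) = 4.09 - 3.680·0.258824 = 3.138
Σt over all 11·3 pixels = 1821799/25500 ≈ 71.4430980
V = pitch²·Σt = 1.79²·1821799/25500 = 228.911

t(0,9)=3.138 V=228.911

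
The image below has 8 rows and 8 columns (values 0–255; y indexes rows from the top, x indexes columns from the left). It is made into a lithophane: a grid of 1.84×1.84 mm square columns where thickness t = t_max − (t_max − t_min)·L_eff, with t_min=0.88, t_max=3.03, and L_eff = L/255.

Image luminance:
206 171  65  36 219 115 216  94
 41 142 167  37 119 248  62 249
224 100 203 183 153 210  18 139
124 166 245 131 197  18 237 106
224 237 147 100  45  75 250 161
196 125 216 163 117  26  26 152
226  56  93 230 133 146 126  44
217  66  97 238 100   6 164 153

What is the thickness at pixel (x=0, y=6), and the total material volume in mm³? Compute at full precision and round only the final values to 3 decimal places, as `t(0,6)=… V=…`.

span = t_max - t_min = 3.03 - 0.88 = 2.150
L(0,6) = 226, L_eff = 226/255 = 0.886275
t(0,6) = 3.03 - 2.150·0.886275 = 1.125
Σt over all 8·8 pixels = 150541/1275 ≈ 118.0713725
V = pitch²·Σt = 1.84²·150541/1275 = 399.742

t(0,6)=1.125 V=399.742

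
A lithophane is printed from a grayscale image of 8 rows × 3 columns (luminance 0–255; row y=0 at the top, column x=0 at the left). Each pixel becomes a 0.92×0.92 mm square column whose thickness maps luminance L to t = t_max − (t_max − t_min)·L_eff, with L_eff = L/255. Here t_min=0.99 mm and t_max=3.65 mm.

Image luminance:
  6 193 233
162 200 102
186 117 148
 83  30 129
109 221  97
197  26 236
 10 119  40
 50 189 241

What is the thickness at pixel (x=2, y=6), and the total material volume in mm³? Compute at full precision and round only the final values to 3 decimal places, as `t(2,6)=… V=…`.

span = t_max - t_min = 3.65 - 0.99 = 2.660
L(2,6) = 40, L_eff = 40/255 = 0.156863
t(2,6) = 3.65 - 2.660·0.156863 = 3.233
Σt over all 8·3 pixels = 350704/6375 ≈ 55.0123922
V = pitch²·Σt = 0.92²·350704/6375 = 46.562

t(2,6)=3.233 V=46.562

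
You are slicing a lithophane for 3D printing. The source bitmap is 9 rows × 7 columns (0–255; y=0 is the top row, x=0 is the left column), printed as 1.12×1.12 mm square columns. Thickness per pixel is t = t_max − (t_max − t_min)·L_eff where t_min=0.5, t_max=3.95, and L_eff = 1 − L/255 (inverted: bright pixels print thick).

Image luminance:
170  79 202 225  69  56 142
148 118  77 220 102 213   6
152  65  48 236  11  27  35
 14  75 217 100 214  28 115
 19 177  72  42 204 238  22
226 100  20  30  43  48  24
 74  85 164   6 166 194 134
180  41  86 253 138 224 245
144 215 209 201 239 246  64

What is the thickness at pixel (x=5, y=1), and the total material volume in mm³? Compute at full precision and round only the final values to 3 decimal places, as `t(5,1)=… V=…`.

span = t_max - t_min = 3.95 - 0.5 = 3.450
L(5,1) = 213, L_eff = 1 - 213/255 = 0.164706 (inverted)
t(5,1) = 3.95 - 3.450·0.164706 = 3.382
Σt over all 9·7 pixels = 231501/1700 ≈ 136.1770588
V = pitch²·Σt = 1.12²·231501/1700 = 170.821

t(5,1)=3.382 V=170.821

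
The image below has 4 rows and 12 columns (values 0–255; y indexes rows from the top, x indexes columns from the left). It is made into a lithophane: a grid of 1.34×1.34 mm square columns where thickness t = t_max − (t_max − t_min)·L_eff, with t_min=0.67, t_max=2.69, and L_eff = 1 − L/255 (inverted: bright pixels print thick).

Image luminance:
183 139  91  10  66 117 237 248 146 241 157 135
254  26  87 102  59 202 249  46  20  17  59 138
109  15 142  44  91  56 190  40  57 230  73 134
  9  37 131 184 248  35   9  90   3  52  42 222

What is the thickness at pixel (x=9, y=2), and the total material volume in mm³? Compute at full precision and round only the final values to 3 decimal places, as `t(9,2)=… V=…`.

t(9,2)=2.492 V=132.735

span = t_max - t_min = 2.69 - 0.67 = 2.020
L(9,2) = 230, L_eff = 1 - 230/255 = 0.098039 (inverted)
t(9,2) = 2.69 - 2.020·0.098039 = 2.492
Σt over all 4·12 pixels = 471256/6375 ≈ 73.9225098
V = pitch²·Σt = 1.34²·471256/6375 = 132.735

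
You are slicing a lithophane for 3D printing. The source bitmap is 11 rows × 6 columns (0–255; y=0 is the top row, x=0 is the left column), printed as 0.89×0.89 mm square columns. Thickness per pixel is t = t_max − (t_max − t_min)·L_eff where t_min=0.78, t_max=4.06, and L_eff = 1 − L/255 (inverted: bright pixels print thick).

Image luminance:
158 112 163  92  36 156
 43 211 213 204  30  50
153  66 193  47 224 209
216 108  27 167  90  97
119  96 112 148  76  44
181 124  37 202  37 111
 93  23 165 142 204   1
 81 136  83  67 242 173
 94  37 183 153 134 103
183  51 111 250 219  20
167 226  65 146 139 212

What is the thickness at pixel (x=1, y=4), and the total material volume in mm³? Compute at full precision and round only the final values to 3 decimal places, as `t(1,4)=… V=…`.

span = t_max - t_min = 4.06 - 0.78 = 3.280
L(1,4) = 96, L_eff = 1 - 96/255 = 0.623529 (inverted)
t(1,4) = 4.06 - 3.280·0.623529 = 2.015
Σt over all 11·6 pixels = 201019/1275 ≈ 157.6619608
V = pitch²·Σt = 0.89²·201019/1275 = 124.884

t(1,4)=2.015 V=124.884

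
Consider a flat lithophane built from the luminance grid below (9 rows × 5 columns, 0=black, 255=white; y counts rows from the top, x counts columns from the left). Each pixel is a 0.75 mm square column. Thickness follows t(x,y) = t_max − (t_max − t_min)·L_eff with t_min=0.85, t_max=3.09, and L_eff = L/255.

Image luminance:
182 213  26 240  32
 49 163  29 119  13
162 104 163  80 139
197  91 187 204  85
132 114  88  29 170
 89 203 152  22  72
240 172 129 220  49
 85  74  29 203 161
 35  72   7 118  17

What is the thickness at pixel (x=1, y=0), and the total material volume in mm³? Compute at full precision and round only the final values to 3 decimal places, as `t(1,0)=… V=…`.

span = t_max - t_min = 3.09 - 0.85 = 2.240
L(1,0) = 213, L_eff = 213/255 = 0.835294
t(1,0) = 3.09 - 2.240·0.835294 = 1.219
Σt over all 9·5 pixels = 159329/1700 ≈ 93.7229412
V = pitch²·Σt = 0.75²·159329/1700 = 52.719

t(1,0)=1.219 V=52.719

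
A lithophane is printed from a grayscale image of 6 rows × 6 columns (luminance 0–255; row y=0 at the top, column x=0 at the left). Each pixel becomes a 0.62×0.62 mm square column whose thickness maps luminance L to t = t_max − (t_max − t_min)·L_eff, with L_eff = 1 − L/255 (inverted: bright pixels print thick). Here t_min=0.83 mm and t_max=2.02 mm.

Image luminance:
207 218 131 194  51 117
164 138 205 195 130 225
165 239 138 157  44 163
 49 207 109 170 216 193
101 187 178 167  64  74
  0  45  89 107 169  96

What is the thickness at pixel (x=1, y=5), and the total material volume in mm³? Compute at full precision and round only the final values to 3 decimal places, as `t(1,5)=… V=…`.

t(1,5)=1.040 V=20.638

span = t_max - t_min = 2.02 - 0.83 = 1.190
L(1,5) = 45, L_eff = 1 - 45/255 = 0.823529 (inverted)
t(1,5) = 2.02 - 1.190·0.823529 = 1.040
Σt over all 6·6 pixels = 40267/750 ≈ 53.6893333
V = pitch²·Σt = 0.62²·40267/750 = 20.638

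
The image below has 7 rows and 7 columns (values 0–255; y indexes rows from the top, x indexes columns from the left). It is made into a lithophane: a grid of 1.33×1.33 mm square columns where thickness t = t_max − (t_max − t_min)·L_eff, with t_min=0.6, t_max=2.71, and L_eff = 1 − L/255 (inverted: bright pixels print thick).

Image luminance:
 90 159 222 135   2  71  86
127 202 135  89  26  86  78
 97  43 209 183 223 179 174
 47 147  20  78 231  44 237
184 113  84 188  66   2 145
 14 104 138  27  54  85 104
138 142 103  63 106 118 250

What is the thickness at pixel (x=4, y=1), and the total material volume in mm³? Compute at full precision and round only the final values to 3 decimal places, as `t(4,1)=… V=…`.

t(4,1)=0.815 V=134.674

span = t_max - t_min = 2.71 - 0.6 = 2.110
L(4,1) = 26, L_eff = 1 - 26/255 = 0.898039 (inverted)
t(4,1) = 2.71 - 2.110·0.898039 = 0.815
Σt over all 7·7 pixels = 485357/6375 ≈ 76.1344314
V = pitch²·Σt = 1.33²·485357/6375 = 134.674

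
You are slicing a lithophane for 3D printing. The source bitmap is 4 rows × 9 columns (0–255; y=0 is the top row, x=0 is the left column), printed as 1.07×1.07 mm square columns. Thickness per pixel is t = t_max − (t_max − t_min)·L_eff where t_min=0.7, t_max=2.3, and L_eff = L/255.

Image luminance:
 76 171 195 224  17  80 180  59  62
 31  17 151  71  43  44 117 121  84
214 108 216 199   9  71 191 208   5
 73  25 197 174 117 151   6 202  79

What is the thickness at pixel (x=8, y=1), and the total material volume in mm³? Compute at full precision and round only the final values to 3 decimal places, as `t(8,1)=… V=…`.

span = t_max - t_min = 2.3 - 0.7 = 1.600
L(8,1) = 84, L_eff = 84/255 = 0.329412
t(8,1) = 2.3 - 1.600·0.329412 = 1.773
Σt over all 4·9 pixels = 73666/1275 ≈ 57.7772549
V = pitch²·Σt = 1.07²·73666/1275 = 66.149

t(8,1)=1.773 V=66.149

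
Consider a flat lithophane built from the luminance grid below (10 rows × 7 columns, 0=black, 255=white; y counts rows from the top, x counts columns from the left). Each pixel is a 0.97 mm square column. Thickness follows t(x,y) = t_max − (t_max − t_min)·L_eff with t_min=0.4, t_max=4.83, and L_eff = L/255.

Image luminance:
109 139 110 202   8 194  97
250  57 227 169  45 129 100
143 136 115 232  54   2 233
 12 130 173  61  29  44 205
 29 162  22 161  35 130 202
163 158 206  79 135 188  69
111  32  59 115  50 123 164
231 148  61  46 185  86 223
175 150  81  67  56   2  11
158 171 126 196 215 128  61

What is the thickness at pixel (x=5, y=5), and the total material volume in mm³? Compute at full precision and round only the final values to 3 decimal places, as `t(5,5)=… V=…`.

span = t_max - t_min = 4.83 - 0.4 = 4.430
L(5,5) = 188, L_eff = 188/255 = 0.737255
t(5,5) = 4.83 - 4.430·0.737255 = 1.564
Σt over all 10·7 pixels = 196457/1020 ≈ 192.6049020
V = pitch²·Σt = 0.97²·196457/1020 = 181.222

t(5,5)=1.564 V=181.222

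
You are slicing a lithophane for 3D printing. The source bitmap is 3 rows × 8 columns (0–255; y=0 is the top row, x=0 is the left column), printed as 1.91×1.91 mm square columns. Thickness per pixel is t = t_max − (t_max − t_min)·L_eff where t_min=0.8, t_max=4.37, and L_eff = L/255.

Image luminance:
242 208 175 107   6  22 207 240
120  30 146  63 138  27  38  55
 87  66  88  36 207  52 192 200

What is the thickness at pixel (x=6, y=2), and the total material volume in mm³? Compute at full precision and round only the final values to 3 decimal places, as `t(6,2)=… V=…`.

span = t_max - t_min = 4.37 - 0.8 = 3.570
L(6,2) = 192, L_eff = 192/255 = 0.752941
t(6,2) = 4.37 - 3.570·0.752941 = 1.682
Σt over all 3·8 pixels = 66.352
V = pitch²·Σt = 1.91²·66.352 = 242.059

t(6,2)=1.682 V=242.059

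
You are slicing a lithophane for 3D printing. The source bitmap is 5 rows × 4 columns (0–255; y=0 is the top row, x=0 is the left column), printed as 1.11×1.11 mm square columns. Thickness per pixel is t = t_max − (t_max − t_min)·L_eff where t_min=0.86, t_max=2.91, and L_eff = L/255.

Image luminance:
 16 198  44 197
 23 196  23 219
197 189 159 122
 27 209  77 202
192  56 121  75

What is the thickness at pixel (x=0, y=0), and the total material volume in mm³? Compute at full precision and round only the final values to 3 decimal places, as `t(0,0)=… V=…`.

t(0,0)=2.781 V=46.529

span = t_max - t_min = 2.91 - 0.86 = 2.050
L(0,0) = 16, L_eff = 16/255 = 0.062745
t(0,0) = 2.91 - 2.050·0.062745 = 2.781
Σt over all 5·4 pixels = 96299/2550 ≈ 37.7643137
V = pitch²·Σt = 1.11²·96299/2550 = 46.529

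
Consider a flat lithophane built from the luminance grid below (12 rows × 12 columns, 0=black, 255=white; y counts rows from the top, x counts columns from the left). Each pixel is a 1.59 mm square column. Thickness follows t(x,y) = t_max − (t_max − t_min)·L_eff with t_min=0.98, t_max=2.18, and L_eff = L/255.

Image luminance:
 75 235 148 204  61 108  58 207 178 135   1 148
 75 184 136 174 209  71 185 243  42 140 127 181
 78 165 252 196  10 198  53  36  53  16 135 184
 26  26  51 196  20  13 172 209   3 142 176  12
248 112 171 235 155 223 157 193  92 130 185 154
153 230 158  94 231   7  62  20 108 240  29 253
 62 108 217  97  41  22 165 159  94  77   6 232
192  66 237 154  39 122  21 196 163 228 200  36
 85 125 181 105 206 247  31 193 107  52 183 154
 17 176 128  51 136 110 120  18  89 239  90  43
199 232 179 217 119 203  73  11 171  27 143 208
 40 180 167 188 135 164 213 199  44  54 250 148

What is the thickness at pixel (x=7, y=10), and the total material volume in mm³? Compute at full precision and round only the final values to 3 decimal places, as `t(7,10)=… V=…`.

span = t_max - t_min = 2.18 - 0.98 = 1.200
L(7,10) = 11, L_eff = 11/255 = 0.043137
t(7,10) = 2.18 - 1.200·0.043137 = 2.128
Σt over all 12·12 pixels = 95874/425 ≈ 225.5858824
V = pitch²·Σt = 1.59²·95874/425 = 570.304

t(7,10)=2.128 V=570.304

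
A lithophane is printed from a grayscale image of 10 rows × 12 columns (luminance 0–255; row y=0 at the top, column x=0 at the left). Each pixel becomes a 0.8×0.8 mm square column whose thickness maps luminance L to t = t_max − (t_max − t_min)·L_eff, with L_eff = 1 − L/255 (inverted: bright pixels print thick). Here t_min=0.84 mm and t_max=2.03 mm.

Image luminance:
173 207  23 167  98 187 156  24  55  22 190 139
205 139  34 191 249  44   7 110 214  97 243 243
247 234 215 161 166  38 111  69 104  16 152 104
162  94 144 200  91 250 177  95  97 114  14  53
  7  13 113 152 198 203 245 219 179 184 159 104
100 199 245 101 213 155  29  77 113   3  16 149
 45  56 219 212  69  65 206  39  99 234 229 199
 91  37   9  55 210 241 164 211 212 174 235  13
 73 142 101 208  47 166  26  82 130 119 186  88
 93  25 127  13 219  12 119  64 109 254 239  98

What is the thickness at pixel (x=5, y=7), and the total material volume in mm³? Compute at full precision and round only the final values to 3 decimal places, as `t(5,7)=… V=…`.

span = t_max - t_min = 2.03 - 0.84 = 1.190
L(5,7) = 241, L_eff = 1 - 241/255 = 0.054902 (inverted)
t(5,7) = 2.03 - 1.190·0.054902 = 1.965
Σt over all 10·12 pixels = 52031/300 ≈ 173.4366667
V = pitch²·Σt = 0.8²·52031/300 = 110.999

t(5,7)=1.965 V=110.999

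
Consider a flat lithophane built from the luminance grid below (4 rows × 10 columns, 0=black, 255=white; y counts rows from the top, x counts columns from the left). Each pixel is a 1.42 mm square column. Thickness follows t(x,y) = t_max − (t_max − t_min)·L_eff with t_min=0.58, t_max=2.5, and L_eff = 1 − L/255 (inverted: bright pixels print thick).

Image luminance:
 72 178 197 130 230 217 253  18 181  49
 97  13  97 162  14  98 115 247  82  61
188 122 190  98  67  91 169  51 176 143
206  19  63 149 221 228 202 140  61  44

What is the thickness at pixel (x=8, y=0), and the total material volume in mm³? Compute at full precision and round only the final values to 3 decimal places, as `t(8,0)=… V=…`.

span = t_max - t_min = 2.5 - 0.58 = 1.920
L(8,0) = 181, L_eff = 1 - 181/255 = 0.290196 (inverted)
t(8,0) = 2.5 - 1.920·0.290196 = 1.943
Σt over all 4·10 pixels = 131524/2125 ≈ 61.8936471
V = pitch²·Σt = 1.42²·131524/2125 = 124.802

t(8,0)=1.943 V=124.802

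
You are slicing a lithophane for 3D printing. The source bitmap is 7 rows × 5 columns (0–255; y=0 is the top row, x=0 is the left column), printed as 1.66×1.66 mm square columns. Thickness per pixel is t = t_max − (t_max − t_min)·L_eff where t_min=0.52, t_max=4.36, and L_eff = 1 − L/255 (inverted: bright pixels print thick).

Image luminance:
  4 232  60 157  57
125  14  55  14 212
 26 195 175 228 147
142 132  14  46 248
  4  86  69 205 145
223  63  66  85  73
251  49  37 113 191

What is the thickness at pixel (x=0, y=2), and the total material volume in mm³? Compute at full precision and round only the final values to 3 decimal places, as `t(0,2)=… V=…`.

t(0,2)=0.912 V=213.771

span = t_max - t_min = 4.36 - 0.52 = 3.840
L(0,2) = 26, L_eff = 1 - 26/255 = 0.898039 (inverted)
t(0,2) = 4.36 - 3.840·0.898039 = 0.912
Σt over all 7·5 pixels = 164851/2125 ≈ 77.5769412
V = pitch²·Σt = 1.66²·164851/2125 = 213.771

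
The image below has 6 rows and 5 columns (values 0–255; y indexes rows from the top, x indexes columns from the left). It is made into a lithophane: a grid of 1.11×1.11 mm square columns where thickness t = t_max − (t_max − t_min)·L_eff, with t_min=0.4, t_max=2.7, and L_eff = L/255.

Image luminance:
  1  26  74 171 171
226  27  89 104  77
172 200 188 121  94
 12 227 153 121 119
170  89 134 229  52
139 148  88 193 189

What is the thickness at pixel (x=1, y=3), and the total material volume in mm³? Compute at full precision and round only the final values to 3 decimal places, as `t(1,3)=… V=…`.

t(1,3)=0.653 V=57.526

span = t_max - t_min = 2.7 - 0.4 = 2.300
L(1,3) = 227, L_eff = 227/255 = 0.890196
t(1,3) = 2.7 - 2.300·0.890196 = 0.653
Σt over all 6·5 pixels = 19843/425 ≈ 46.6894118
V = pitch²·Σt = 1.11²·19843/425 = 57.526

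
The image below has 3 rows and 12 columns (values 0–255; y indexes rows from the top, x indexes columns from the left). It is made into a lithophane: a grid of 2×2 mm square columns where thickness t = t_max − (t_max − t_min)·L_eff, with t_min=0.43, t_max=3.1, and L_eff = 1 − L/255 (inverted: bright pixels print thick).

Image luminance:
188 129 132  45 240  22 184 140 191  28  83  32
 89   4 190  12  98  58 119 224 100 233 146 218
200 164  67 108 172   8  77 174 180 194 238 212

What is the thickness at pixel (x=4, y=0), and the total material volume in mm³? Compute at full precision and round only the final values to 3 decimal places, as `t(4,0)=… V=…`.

t(4,0)=2.943 V=258.725

span = t_max - t_min = 3.1 - 0.43 = 2.670
L(4,0) = 240, L_eff = 1 - 240/255 = 0.058824 (inverted)
t(4,0) = 3.1 - 2.670·0.058824 = 2.943
Σt over all 3·12 pixels = 549791/8500 ≈ 64.6812941
V = pitch²·Σt = 2²·549791/8500 = 258.725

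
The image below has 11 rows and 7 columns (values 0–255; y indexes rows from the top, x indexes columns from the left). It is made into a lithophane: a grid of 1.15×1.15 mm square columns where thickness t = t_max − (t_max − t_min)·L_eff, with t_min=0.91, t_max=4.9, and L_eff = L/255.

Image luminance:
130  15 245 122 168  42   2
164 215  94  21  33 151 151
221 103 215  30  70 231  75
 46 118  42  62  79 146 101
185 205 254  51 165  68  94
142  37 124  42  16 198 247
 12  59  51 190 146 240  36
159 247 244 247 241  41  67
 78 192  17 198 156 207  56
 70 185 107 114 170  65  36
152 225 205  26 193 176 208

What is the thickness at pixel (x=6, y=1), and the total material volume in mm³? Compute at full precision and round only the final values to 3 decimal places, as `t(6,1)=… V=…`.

t(6,1)=2.537 V=297.510

span = t_max - t_min = 4.9 - 0.91 = 3.990
L(6,1) = 151, L_eff = 151/255 = 0.592157
t(6,1) = 4.9 - 3.990·0.592157 = 2.537
Σt over all 11·7 pixels = 956081/4250 ≈ 224.9602353
V = pitch²·Σt = 1.15²·956081/4250 = 297.510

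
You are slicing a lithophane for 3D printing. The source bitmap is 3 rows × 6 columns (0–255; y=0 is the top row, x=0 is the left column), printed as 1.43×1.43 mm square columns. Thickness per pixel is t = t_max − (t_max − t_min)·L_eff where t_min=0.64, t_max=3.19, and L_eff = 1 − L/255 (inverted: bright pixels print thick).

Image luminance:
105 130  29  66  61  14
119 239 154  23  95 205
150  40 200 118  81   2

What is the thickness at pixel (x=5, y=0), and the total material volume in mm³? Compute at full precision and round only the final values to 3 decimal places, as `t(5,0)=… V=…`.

t(5,0)=0.780 V=60.999

span = t_max - t_min = 3.19 - 0.64 = 2.550
L(5,0) = 14, L_eff = 1 - 14/255 = 0.945098 (inverted)
t(5,0) = 3.19 - 2.550·0.945098 = 0.780
Σt over all 3·6 pixels = 29.83
V = pitch²·Σt = 1.43²·29.83 = 60.999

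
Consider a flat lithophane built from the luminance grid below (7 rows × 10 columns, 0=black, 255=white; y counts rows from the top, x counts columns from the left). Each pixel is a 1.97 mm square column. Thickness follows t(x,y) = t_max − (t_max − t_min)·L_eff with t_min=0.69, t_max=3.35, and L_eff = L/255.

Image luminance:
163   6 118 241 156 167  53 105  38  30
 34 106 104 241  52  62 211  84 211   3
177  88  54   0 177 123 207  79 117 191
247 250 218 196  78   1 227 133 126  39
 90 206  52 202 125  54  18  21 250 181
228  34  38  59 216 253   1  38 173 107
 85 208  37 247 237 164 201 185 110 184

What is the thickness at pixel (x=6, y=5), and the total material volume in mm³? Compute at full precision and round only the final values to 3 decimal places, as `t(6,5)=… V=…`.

t(6,5)=3.340 V=549.083

span = t_max - t_min = 3.35 - 0.69 = 2.660
L(6,5) = 1, L_eff = 1/255 = 0.003922
t(6,5) = 3.35 - 2.660·0.003922 = 3.340
Σt over all 7·10 pixels = 901957/6375 ≈ 141.4834510
V = pitch²·Σt = 1.97²·901957/6375 = 549.083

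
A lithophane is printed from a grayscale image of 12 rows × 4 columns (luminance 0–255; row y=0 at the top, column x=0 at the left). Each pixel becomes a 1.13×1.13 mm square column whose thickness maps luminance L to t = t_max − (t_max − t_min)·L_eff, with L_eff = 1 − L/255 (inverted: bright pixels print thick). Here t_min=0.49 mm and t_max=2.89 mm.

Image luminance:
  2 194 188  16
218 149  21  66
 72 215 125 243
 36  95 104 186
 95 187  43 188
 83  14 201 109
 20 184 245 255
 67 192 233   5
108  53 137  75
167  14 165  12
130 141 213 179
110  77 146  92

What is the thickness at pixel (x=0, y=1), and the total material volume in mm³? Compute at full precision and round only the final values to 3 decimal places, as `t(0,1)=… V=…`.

t(0,1)=2.542 V=100.578

span = t_max - t_min = 2.89 - 0.49 = 2.400
L(0,1) = 218, L_eff = 1 - 218/255 = 0.145098 (inverted)
t(0,1) = 2.89 - 2.400·0.145098 = 2.542
Σt over all 12·4 pixels = 33476/425 ≈ 78.7670588
V = pitch²·Σt = 1.13²·33476/425 = 100.578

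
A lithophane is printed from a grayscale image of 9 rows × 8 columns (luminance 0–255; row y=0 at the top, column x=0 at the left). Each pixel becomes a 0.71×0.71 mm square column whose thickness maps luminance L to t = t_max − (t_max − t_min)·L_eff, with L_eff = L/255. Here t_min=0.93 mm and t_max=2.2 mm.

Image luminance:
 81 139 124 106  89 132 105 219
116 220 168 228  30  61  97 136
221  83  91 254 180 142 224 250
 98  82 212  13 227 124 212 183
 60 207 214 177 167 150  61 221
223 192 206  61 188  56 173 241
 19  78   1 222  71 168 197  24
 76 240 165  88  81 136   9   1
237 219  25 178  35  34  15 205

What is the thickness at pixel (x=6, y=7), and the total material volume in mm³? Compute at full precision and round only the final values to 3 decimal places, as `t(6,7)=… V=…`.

t(6,7)=2.155 V=55.326

span = t_max - t_min = 2.2 - 0.93 = 1.270
L(6,7) = 9, L_eff = 9/255 = 0.035294
t(6,7) = 2.2 - 1.270·0.035294 = 2.155
Σt over all 9·8 pixels = 233222/2125 ≈ 109.7515294
V = pitch²·Σt = 0.71²·233222/2125 = 55.326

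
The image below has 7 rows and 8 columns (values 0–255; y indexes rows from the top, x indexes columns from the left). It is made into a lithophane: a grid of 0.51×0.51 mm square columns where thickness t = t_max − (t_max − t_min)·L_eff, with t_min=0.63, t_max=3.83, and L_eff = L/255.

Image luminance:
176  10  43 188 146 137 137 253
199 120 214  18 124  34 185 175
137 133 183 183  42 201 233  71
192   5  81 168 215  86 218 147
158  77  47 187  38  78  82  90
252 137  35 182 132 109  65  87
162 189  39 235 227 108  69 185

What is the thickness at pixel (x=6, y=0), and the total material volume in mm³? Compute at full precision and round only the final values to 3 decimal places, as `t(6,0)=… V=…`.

t(6,0)=2.111 V=31.554

span = t_max - t_min = 3.83 - 0.63 = 3.200
L(6,0) = 137, L_eff = 137/255 = 0.537255
t(6,0) = 3.83 - 3.200·0.537255 = 2.111
Σt over all 7·8 pixels = 154678/1275 ≈ 121.3160784
V = pitch²·Σt = 0.51²·154678/1275 = 31.554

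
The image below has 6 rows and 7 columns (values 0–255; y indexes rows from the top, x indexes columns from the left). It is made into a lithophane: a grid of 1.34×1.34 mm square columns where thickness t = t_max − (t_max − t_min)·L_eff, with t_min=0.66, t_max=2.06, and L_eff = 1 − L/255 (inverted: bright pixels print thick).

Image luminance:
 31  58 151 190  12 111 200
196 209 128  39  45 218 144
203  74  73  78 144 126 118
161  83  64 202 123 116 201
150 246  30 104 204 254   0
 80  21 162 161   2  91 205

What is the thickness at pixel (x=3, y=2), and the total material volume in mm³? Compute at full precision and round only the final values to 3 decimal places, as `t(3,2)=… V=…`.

t(3,2)=1.088 V=101.116

span = t_max - t_min = 2.06 - 0.66 = 1.400
L(3,2) = 78, L_eff = 1 - 78/255 = 0.694118 (inverted)
t(3,2) = 2.06 - 1.400·0.694118 = 1.088
Σt over all 6·7 pixels = 23933/425 ≈ 56.3129412
V = pitch²·Σt = 1.34²·23933/425 = 101.116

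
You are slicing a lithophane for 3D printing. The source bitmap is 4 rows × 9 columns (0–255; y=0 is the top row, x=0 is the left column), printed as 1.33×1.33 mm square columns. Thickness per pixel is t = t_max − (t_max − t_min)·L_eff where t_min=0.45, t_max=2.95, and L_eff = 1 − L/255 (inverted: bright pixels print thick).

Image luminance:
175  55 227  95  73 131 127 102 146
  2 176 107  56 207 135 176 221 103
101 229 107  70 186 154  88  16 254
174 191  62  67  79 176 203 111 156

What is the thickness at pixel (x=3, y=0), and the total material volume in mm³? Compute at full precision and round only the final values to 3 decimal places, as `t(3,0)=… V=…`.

span = t_max - t_min = 2.95 - 0.45 = 2.500
L(3,0) = 95, L_eff = 1 - 95/255 = 0.627451 (inverted)
t(3,0) = 2.95 - 2.500·0.627451 = 1.381
Σt over all 4·9 pixels = 15976/255 ≈ 62.6509804
V = pitch²·Σt = 1.33²·15976/255 = 110.823

t(3,0)=1.381 V=110.823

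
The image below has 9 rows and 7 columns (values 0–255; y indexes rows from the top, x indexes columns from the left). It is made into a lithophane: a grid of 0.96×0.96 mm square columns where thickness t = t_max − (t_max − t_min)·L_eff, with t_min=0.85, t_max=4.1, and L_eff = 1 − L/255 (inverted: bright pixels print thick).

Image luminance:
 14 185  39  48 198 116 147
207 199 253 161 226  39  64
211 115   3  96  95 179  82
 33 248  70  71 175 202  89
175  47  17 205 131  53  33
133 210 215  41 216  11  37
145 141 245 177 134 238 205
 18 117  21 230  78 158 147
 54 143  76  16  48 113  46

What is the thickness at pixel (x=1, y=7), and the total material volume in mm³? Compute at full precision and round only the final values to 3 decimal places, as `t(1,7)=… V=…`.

span = t_max - t_min = 4.1 - 0.85 = 3.250
L(1,7) = 117, L_eff = 1 - 117/255 = 0.541176 (inverted)
t(1,7) = 4.1 - 3.250·0.541176 = 2.341
Σt over all 9·7 pixels = 38482/255 ≈ 150.9098039
V = pitch²·Σt = 0.96²·38482/255 = 139.078

t(1,7)=2.341 V=139.078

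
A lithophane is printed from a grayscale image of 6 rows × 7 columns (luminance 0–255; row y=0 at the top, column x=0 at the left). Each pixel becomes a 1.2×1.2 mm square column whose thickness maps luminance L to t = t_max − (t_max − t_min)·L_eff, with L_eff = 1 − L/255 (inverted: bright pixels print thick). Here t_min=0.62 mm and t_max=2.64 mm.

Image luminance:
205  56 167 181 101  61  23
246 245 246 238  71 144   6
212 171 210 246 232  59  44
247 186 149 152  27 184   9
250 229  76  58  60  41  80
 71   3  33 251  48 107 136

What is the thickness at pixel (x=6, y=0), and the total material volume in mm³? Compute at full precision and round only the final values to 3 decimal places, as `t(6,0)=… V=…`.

span = t_max - t_min = 2.64 - 0.62 = 2.020
L(6,0) = 23, L_eff = 1 - 23/255 = 0.909804 (inverted)
t(6,0) = 2.64 - 2.020·0.909804 = 0.802
Σt over all 6·7 pixels = 893671/12750 ≈ 70.0918431
V = pitch²·Σt = 1.2²·893671/12750 = 100.932

t(6,0)=0.802 V=100.932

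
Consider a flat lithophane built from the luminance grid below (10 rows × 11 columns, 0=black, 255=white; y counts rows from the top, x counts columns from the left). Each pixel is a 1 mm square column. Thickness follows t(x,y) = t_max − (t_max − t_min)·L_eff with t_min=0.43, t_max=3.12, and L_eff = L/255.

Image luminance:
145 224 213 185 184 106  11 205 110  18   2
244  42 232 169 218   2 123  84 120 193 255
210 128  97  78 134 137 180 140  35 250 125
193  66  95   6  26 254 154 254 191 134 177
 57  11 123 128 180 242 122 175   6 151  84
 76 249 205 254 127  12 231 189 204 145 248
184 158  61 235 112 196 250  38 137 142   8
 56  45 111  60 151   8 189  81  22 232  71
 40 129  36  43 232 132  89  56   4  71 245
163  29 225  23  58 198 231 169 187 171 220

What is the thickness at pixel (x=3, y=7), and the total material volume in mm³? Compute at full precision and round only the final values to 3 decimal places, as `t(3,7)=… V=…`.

t(3,7)=2.487 V=188.488

span = t_max - t_min = 3.12 - 0.43 = 2.690
L(3,7) = 60, L_eff = 60/255 = 0.235294
t(3,7) = 3.12 - 2.690·0.235294 = 2.487
Σt over all 10·11 pixels = 2403223/12750 ≈ 188.4880784
V = pitch²·Σt = 1²·2403223/12750 = 188.488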